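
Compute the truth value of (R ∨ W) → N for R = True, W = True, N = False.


R = True, W = True, N = False
Step 1: R ∨ W = True OR True = True
Step 2: (True) → N: false only when antecedent=True and N=False.
Result: False

False


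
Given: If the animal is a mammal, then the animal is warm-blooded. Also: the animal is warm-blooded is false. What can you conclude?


Modus tollens: P → Q, ¬Q ⊢ ¬P
P: the animal is a mammal
Q: the animal is warm-blooded
We have P → Q and Q is false.
By modus tollens, P must be false.

It is not the case that the animal is a mammal


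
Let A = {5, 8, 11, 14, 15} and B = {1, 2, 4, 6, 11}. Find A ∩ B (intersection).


A = {5, 8, 11, 14, 15}
B = {1, 2, 4, 6, 11}
Operation: intersection
Elements in both: 11

{11}


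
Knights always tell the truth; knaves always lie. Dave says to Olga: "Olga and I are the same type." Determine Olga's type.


Dave says: "Olga and I are the same type."
Case 1: Dave is a Knight (truth-teller)
  Statement is true → they ARE the same → Olga is also a Knight
Case 2: Dave is a Knave (liar)
  Statement is false → they are NOT the same → Olga is a Knight
In both cases, Olga is a Knight.

Knight


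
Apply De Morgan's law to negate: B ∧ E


De Morgan's law: ¬(P ∧ Q) ≡ ¬P ∨ ¬Q
¬(B ∧ E) = ¬B ∨ ¬E

¬B ∨ ¬E


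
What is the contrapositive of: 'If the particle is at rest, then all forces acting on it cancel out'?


Original: If the particle is at rest, then all forces acting on it cancel out
Contrapositive: If ¬Q, then ¬P
Negate Q: not (all forces acting on it cancel out)
Negate P: not (the particle is at rest)

If not (all forces acting on it cancel out), then not (the particle is at rest).


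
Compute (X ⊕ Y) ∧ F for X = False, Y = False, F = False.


X = False, Y = False, F = False
Step 1: X ⊕ Y = False XOR False = False
Step 2: False ∧ F = False AND False = False
XOR true when exactly one of X,Y is true; then AND with F.

False


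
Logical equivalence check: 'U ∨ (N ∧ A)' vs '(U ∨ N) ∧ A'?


Expression 1: U ∨ (N ∧ A)
Expression 2: (U ∨ N) ∧ A
Truth table (U N A | Expr1 Expr2):
  T T T |   T     T
  T T F |   T     F   ← differ
  T F T |   T     T
  T F F |   T     F   ← differ
  F T T |   T     T
  F T F |   F     F
  F F T |   F     F
  F F F |   F     F
Counterexample: U=T, N=T, A=F gives Expr1 = T but Expr2 = F, so the expressions are NOT logically equivalent.

No


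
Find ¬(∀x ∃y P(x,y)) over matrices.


Original: ∀x ∃y P(x,y)
Rule: ¬∀→∃, ¬∃→∀, negate predicate.
Negation: ∃x ∀y ¬P(x,y)

∃x ∀y ¬P(x,y)


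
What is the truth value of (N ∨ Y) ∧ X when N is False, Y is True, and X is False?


N = False, Y = True, X = False
Step 1: N ∨ Y = False OR True = True
Step 2: True ∧ X = True AND False = False
OR is true when at least one operand is true; AND requires both.

False


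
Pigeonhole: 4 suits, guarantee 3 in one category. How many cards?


Pigeonhole: to guarantee k in one of n categories, need (k-1)×n + 1.
k = 3, n = 4
Minimum = (3-1) × 4 + 1 = 2 × 4 + 1

9


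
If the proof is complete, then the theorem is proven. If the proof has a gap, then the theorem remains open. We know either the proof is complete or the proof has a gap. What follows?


Constructive dilemma: (P → Q) ∧ (R → S), P ∨ R ⊢ Q ∨ S
Premise 1: the proof is complete → the theorem is proven
Premise 2: the proof has a gap → the theorem remains open
Premise 3: the proof is complete ∨ the proof has a gap
Case 1: Assuming the proof is complete, then by Premise 1, the theorem is proven.
Case 2: Assuming the proof has a gap, then by Premise 2, the theorem remains open.
Since one of the proof is complete or the proof has a gap must hold, we get the theorem is proven or the theorem remains open.

The theorem is proven or the theorem remains open.


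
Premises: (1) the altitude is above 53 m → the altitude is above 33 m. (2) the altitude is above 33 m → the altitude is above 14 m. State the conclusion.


Hypothetical syllogism: P → Q, Q → R ⊢ P → R
Premise 1: the altitude is above 53 m → the altitude is above 33 m
Premise 2: the altitude is above 33 m → the altitude is above 14 m
Chain the implications: the middle term (the altitude is above 33 m) links the two.
Conclusion: If the altitude is above 53 m, then the altitude is above 14 m.

If the altitude is above 53 m, then the altitude is above 14 m.


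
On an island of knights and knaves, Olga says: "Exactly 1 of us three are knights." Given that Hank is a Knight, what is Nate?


Olga claims exactly 1 knights among Olga, Hank, Nate.
Given: Hank is a Knight.

Case 1: Olga is a Knight (tells truth)
  Then exactly 1 of the three are knights.
  Counting Olga, Hank: 2 knight(s) so far. Need -1 more → impossible.
Case 2: Olga is a Knave (lies)
  Then the count is NOT 1.
  If Nate = Knave, count = 1 = 1 → claim would be true, contradicts lie.
  If Nate = Knight, count = 2 ≠ 1 → lie confirmed ✓

Nate is a Knight.

Knight


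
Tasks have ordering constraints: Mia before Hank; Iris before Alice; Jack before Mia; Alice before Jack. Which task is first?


Constraints: Mia before Hank; Iris before Alice; Jack before Mia; Alice before Jack
The first task can have nothing scheduled before it, so it must never appear on the right of a 'before'.
Tasks appearing after some 'before': Hank, Alice, Mia, Jack.
The only task not in that list is Iris → it is first.

Iris


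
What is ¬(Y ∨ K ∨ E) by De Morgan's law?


De Morgan's law: ¬(P ∨ Q ∨ R) ≡ ¬P ∧ ¬Q ∧ ¬R
¬(Y ∨ K ∨ E) = ¬Y ∧ ¬K ∧ ¬E

¬Y ∧ ¬K ∧ ¬E


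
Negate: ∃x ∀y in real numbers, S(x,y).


Original: ∃x ∀y S(x,y)
Rule: ¬∀→∃, ¬∃→∀, negate predicate.
Negation: ∀x ∃y ¬S(x,y)

∀x ∃y ¬S(x,y)


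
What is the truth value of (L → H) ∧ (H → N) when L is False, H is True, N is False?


L = False, H = True, N = False
Step 1: L → H is false only when L=True and H=False. Result: True
Step 2: H → N is false only when H=True and N=False. Result: False
Step 3: True ∧ False = False

False


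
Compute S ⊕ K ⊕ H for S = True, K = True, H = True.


S = True, K = True, H = True
Step 1: S ⊕ K = True XOR True = False
Step 2: False ⊕ H = False XOR True = True
XOR is true when an odd number of operands are true.

True


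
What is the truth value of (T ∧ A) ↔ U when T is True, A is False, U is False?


T = True, A = False, U = False
Step 1: T ∧ A = True AND False = False
Step 2: (False) ↔ U: true when both sides have same truth value.
Result: False ↔ False = True

True


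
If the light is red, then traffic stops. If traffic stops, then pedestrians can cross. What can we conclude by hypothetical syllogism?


Hypothetical syllogism: P → Q, Q → R ⊢ P → R
Premise 1: the light is red → traffic stops
Premise 2: traffic stops → pedestrians can cross
Chain the implications: the middle term (traffic stops) links the two.
Conclusion: If the light is red, then pedestrians can cross.

If the light is red, then pedestrians can cross.


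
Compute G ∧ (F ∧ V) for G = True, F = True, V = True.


G = True, F = True, V = True
Step 1: F ∧ V = True AND True = True
Step 2: G ∧ True = True AND True = True
AND is true only when ALL operands are true.

True


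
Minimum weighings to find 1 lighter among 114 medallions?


Each weighing has 3 outcomes (left heavy / balance / right heavy), so k weighings distinguish at most 3^k cases; splitting into three near-equal groups achieves this.
Need 3^k ≥ 114: 3^4 = 81 < 114 ≤ 3^5 = 243
k = ⌈log₃(114)⌉ = 5

5


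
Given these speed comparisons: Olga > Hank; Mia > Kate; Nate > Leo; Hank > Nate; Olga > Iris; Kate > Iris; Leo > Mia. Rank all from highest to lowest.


Constraints: Olga > Hank; Mia > Kate; Nate > Leo; Hank > Nate; Olga > Iris; Kate > Iris; Leo > Mia
Method: at each step, the next-highest is the one remaining person who never appears on the smaller side of a constraint between remaining people.
  Step 1: remaining {Leo, Iris, Hank, Olga, Kate, Nate, Mia}; on the smaller side: {Leo, Iris, Hank, Kate, Nate, Mia} → Olga is next (Olga > Hank; Olga > Iris).
  Step 2: remaining {Leo, Iris, Hank, Kate, Nate, Mia}; on the smaller side: {Leo, Iris, Kate, Nate, Mia} → Hank is next (Hank > Nate).
  Step 3: remaining {Leo, Iris, Kate, Nate, Mia}; on the smaller side: {Leo, Iris, Kate, Mia} → Nate is next (Nate > Leo).
  Step 4: remaining {Leo, Iris, Kate, Mia}; on the smaller side: {Iris, Kate, Mia} → Leo is next (Leo > Mia).
  Step 5: remaining {Iris, Kate, Mia}; on the smaller side: {Iris, Kate} → Mia is next (Mia > Kate).
  Step 6: remaining {Iris, Kate}; on the smaller side: {Iris} → Kate is next (Kate > Iris).
  Step 7: only Iris remains → lowest.
Final ranking (highest to lowest):

Olga > Hank > Nate > Leo > Mia > Kate > Iris


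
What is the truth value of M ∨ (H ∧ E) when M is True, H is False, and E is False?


M = True, H = False, E = False
Step 1: H ∧ E = False AND False = False
Step 2: M ∨ False = True OR False = True
AND evaluated first (higher precedence); then OR applied.

True


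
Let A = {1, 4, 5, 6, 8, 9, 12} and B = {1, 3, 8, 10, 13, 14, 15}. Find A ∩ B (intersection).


A = {1, 4, 5, 6, 8, 9, 12}
B = {1, 3, 8, 10, 13, 14, 15}
Operation: intersection
Elements in both: 1, 8

{1, 8}


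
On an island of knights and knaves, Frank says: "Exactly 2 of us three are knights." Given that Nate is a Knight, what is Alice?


Frank claims exactly 2 knights among Frank, Nate, Alice.
Given: Nate is a Knight.

Case 1: Frank is a Knight (tells truth)
  Then exactly 2 of the three are knights.
  Counting Frank, Nate: 2 knight(s) so far. Need 0 more → Alice = Knave.
Case 2: Frank is a Knave (lies)
  Then the count is NOT 2.
  If Alice = Knight, count = 2 = 2 → claim would be true, contradicts lie.
  If Alice = Knave, count = 1 ≠ 2 → lie confirmed ✓

Alice is a Knave.

Knave


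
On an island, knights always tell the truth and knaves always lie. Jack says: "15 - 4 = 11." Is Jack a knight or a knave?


Statement: "15 - 4 = 11."
Actual: 15 - 4 = 11
Claimed: 11
Statement is TRUE → Jack tells the truth → Knight

Knight


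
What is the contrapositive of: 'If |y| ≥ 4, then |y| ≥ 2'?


Original: If |y| ≥ 4, then |y| ≥ 2
Contrapositive: If ¬Q, then ¬P
Negate Q: not (|y| ≥ 2)
Negate P: not (|y| ≥ 4)

If not (|y| ≥ 2), then not (|y| ≥ 4).


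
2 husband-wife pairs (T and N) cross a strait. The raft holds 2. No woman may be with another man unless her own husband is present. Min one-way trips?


Label couples T and N.
1. WT+WN → (far: WT,WN; near: HT,HN)
2. WT ←   (far: WN; near: HT,HN,WT)
3. HT+HN → (far: HT,HN,WN; near: WT)
4. HT ←   (far: HN,WN; near: HT,WT)  — HT returns, since WT is alone on near bank
5. HT+WT → (far: all four; near: empty)
Every state respects the constraint.
Minimum trips = 5

5


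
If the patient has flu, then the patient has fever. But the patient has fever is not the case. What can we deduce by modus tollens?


Modus tollens: P → Q, ¬Q ⊢ ¬P
P: the patient has flu
Q: the patient has fever
We have P → Q and Q is false.
By modus tollens, P must be false.

It is not the case that the patient has flu


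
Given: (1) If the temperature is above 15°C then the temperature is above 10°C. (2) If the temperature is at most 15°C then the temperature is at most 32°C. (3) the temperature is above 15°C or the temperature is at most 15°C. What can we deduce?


Constructive dilemma: (P → Q) ∧ (R → S), P ∨ R ⊢ Q ∨ S
Premise 1: the temperature is above 15°C → the temperature is above 10°C
Premise 2: the temperature is at most 15°C → the temperature is at most 32°C
Premise 3: the temperature is above 15°C ∨ the temperature is at most 15°C
Case 1: Assuming the temperature is above 15°C, then by Premise 1, the temperature is above 10°C.
Case 2: Assuming the temperature is at most 15°C, then by Premise 2, the temperature is at most 32°C.
Since one of the temperature is above 15°C or the temperature is at most 15°C must hold, we get the temperature is above 10°C or the temperature is at most 32°C.

The temperature is above 10°C or the temperature is at most 32°C.


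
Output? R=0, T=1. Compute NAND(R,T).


R AND T = 0
NOT(0) = 1

1


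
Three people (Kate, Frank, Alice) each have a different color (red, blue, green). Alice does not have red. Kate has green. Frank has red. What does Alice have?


From clues:
  Frank → red
  Kate → green
By elimination, Alice gets the remaining.

blue


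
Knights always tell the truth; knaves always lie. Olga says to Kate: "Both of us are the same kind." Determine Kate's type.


Olga says: "Both of us are the same kind."
Case 1: Olga is a Knight (truth-teller)
  Statement is true → they ARE the same → Kate is also a Knight
Case 2: Olga is a Knave (liar)
  Statement is false → they are NOT the same → Kate is a Knight
In both cases, Kate is a Knight.

Knight


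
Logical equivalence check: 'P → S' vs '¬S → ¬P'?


Expression 1: P → S
Expression 2: ¬S → ¬P
Truth table (P S | Expr1 Expr2):
  T T |   T     T
  T F |   F     F
  F T |   T     T
  F F |   T     T
All 4 rows agree, so the expressions are logically equivalent.

Yes


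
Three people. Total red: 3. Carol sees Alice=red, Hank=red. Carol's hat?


Total red = 3, seen red = 2
Own red = 3 - 2 = 1
Carol's hat is red.

red


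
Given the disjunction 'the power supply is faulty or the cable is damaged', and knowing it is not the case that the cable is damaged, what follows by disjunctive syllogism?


Disjunctive syllogism: P ∨ Q, ¬P ⊢ Q
Disjunction: the power supply is faulty ∨ the cable is damaged
We know it is not the case that the cable is damaged.
By disjunctive syllogism, the other disjunct must be true.

The power supply is faulty


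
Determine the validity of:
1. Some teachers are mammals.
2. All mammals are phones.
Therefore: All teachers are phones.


Premise 1: Some teachers are mammals.
Premise 2: All mammals are phones.
Conclusion: All teachers are phones.
Fallacy: illicit minor. The minor term (teachers) is distributed in the conclusion ('All teachers ...') but undistributed in its premise ('Some teachers are mammals' doesn't cover all teachers).
Only 'Some teachers are phones' follows, not 'All'.

Invalid


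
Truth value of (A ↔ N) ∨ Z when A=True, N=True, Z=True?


A = True, N = True, Z = True
Expression: (A ↔ N) ∨ Z
Step 1: A ↔ N = (True iff True) (true when values match) = True
Step 2: (True) ∨ Z = True OR True = True

True


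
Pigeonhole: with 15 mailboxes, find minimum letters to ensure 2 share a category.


Pigeonhole: to guarantee k in one of n categories, need (k-1)×n + 1.
k = 2, n = 15
Minimum = (2-1) × 15 + 1 = 1 × 15 + 1

16


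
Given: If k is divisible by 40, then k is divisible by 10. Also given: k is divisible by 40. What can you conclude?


Modus ponens: P → Q, P ⊢ Q
P: k is divisible by 40
Q: k is divisible by 10
We have P → Q and P is true.
By modus ponens, Q must be true.

k is divisible by 10


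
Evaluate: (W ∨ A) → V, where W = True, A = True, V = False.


W = True, A = True, V = False
Step 1: W ∨ A = True OR True = True
Step 2: (True) → V: false only when antecedent=True and V=False.
Result: False

False


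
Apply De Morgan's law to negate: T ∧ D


De Morgan's law: ¬(P ∧ Q) ≡ ¬P ∨ ¬Q
¬(T ∧ D) = ¬T ∨ ¬D

¬T ∨ ¬D


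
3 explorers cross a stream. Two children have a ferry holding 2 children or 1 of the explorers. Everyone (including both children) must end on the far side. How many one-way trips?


Per crossing of one of the explorers: children→, one←, one of the explorers→, one← = 4 trips
3 × 4 = 12, + 1 final children→ = 13
Minimum trips = 13

13


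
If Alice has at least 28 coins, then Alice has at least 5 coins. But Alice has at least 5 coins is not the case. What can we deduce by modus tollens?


Modus tollens: P → Q, ¬Q ⊢ ¬P
P: Alice has at least 28 coins
Q: Alice has at least 5 coins
We have P → Q and Q is false.
By modus tollens, P must be false.

It is not the case that Alice has at least 28 coins


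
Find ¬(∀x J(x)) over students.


Original: ∀x J(x)
Rule: ¬∀→∃, ¬∃→∀, negate predicate.
Negation: ∃x ¬J(x)

∃x ¬J(x)


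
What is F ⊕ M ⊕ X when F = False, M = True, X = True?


F = False, M = True, X = True
Step 1: F ⊕ M = False XOR True = True
Step 2: True ⊕ X = True XOR True = False
XOR is true when an odd number of operands are true.

False


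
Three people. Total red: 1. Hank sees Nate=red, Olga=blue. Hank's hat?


Total red = 1, seen red = 1
Own red = 1 - 1 = 0
Hank's hat is blue.

blue


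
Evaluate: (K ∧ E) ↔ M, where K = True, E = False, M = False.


K = True, E = False, M = False
Step 1: K ∧ E = True AND False = False
Step 2: (False) ↔ M: true when both sides have same truth value.
Result: False ↔ False = True

True


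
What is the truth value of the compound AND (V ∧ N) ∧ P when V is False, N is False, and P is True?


V = False, N = False, P = True
Step 1: V ∧ N = False AND False = False
Step 2: False ∧ P = False AND True = False
AND is true only when ALL operands are true.

False


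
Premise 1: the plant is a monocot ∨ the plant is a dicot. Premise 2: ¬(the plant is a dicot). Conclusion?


Disjunctive syllogism: P ∨ Q, ¬P ⊢ Q
Disjunction: the plant is a monocot ∨ the plant is a dicot
We know it is not the case that the plant is a dicot.
By disjunctive syllogism, the other disjunct must be true.

The plant is a monocot


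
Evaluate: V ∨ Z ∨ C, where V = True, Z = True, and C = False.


V = True, Z = True, C = False
Step 1: V ∨ Z = True OR True = True
Step 2: True ∨ C = True OR False = True
OR is true when at least one operand is true.

True


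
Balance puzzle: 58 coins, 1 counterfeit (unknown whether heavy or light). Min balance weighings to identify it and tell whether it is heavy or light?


Let n = 58. 116 possibilities (n coins × lighter/heavier); each weighing has 3 outcomes.
Bound for k weighings: say the first weighing puts j coins on each pan. If it tips, the 2j weighed coins remain suspects (each with a known direction) and k-1 weighings give 3^(k-1) outcomes; 3^(k-1) is odd, so 2j ≤ 3^(k-1) - 1. If it balances, the n - 2j unweighed coins remain with direction unknown: 2(n - 2j) ≤ 3^(k-1) - 1 by the same parity argument. Adding, n ≤ (3^(k-1) - 1) + (3^(k-1) - 1)/2 = (3^k - 3)/2, and the classical three-group strategy achieves this (3 coins in 2 weighings, 12 in 3, 39 in 4, 120 in 5).
So we need the smallest k with (3^k - 3)/2 ≥ 58.
k = 4: (3^4 - 3)/2 = 39 < 58 ✗
k = 5: (3^5 - 3)/2 = 120 ≥ 58 ✓

5


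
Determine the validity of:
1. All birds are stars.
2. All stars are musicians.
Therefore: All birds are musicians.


Premise 1: All birds are stars.
Premise 2: All stars are musicians.
Conclusion: All birds are musicians.
Barbara syllogism (AAA-1): All A are B, All B are C → All A are C.
Middle term (stars) distributed in premise 2.

Valid


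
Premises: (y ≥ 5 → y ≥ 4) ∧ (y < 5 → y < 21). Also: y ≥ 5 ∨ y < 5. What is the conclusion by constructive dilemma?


Constructive dilemma: (P → Q) ∧ (R → S), P ∨ R ⊢ Q ∨ S
Premise 1: y ≥ 5 → y ≥ 4
Premise 2: y < 5 → y < 21
Premise 3: y ≥ 5 ∨ y < 5
Case 1: Assuming y ≥ 5, then by Premise 1, y ≥ 4.
Case 2: Assuming y < 5, then by Premise 2, y < 21.
Since one of y ≥ 5 or y < 5 must hold, we get y ≥ 4 or y < 21.

y ≥ 4 or y < 21.


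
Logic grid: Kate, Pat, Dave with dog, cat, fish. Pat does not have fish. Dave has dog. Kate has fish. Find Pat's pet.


From clues:
  Dave → dog
  Kate → fish
By elimination, Pat gets the remaining.

cat


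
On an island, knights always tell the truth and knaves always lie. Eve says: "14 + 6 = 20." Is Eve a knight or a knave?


Statement: "14 + 6 = 20."
Actual: 14 + 6 = 20
Claimed: 20
Statement is TRUE → Eve tells the truth → Knight

Knight


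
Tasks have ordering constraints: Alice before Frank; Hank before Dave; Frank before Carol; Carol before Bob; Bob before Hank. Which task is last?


Constraints: Alice before Frank; Hank before Dave; Frank before Carol; Carol before Bob; Bob before Hank
The last task can have nothing scheduled after it, so it must never appear on the left of a 'before'.
Tasks appearing before some other task: Alice, Hank, Frank, Carol, Bob.
The only task not in that list is Dave → it is last.

Dave


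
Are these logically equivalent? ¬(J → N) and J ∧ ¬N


Expression 1: ¬(J → N)
Expression 2: J ∧ ¬N
Truth table (J N | Expr1 Expr2):
  T T |   F     F
  T F |   T     T
  F T |   F     F
  F F |   F     F
All 4 rows agree, so the expressions are logically equivalent.

Yes


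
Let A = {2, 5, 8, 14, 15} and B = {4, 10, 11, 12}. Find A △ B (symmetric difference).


A = {2, 5, 8, 14, 15}
B = {4, 10, 11, 12}
Operation: symmetric difference
In A only: [2, 5, 8, 14, 15], in B only: [4, 10, 11, 12]

{2, 4, 5, 8, 10, 11, 12, 14, 15}


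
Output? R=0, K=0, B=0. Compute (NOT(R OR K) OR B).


R OR K = 0
NOT(0) = 1
1 OR 0 = 1

1


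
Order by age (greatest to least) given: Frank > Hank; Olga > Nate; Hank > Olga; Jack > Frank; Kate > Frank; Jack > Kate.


Constraints: Frank > Hank; Olga > Nate; Hank > Olga; Jack > Frank; Kate > Frank; Jack > Kate
Method: at each step, the next-highest is the one remaining person who never appears on the smaller side of a constraint between remaining people.
  Step 1: remaining {Jack, Frank, Hank, Nate, Olga, Kate}; on the smaller side: {Frank, Hank, Nate, Olga, Kate} → Jack is next (Jack > Frank; Jack > Kate).
  Step 2: remaining {Frank, Hank, Nate, Olga, Kate}; on the smaller side: {Frank, Hank, Nate, Olga} → Kate is next (Kate > Frank).
  Step 3: remaining {Frank, Hank, Nate, Olga}; on the smaller side: {Hank, Nate, Olga} → Frank is next (Frank > Hank).
  Step 4: remaining {Hank, Nate, Olga}; on the smaller side: {Nate, Olga} → Hank is next (Hank > Olga).
  Step 5: remaining {Nate, Olga}; on the smaller side: {Nate} → Olga is next (Olga > Nate).
  Step 6: only Nate remains → lowest.
Final ranking (highest to lowest):

Jack > Kate > Frank > Hank > Olga > Nate


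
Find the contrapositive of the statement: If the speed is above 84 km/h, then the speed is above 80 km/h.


Original: If the speed is above 84 km/h, then the speed is above 80 km/h
Contrapositive: If ¬Q, then ¬P
Negate Q: not (the speed is above 80 km/h)
Negate P: not (the speed is above 84 km/h)

If not (the speed is above 80 km/h), then not (the speed is above 84 km/h).


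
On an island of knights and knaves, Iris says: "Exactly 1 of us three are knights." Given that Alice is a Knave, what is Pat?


Iris claims exactly 1 knights among Iris, Alice, Pat.
Given: Alice is a Knave.

Case 1: Iris is a Knight (tells truth)
  Then exactly 1 of the three are knights.
  Counting Iris, Alice: 1 knight(s) so far. Need 0 more → Pat = Knave.
Case 2: Iris is a Knave (lies)
  Then the count is NOT 1.
  If Pat = Knight, count = 1 = 1 → claim would be true, contradicts lie.
  If Pat = Knave, count = 0 ≠ 1 → lie confirmed ✓

Pat is a Knave.

Knave


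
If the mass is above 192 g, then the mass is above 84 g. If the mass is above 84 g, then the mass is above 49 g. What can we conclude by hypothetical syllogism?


Hypothetical syllogism: P → Q, Q → R ⊢ P → R
Premise 1: the mass is above 192 g → the mass is above 84 g
Premise 2: the mass is above 84 g → the mass is above 49 g
Chain the implications: the middle term (the mass is above 84 g) links the two.
Conclusion: If the mass is above 192 g, then the mass is above 49 g.

If the mass is above 192 g, then the mass is above 49 g.


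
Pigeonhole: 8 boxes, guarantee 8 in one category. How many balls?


Pigeonhole: to guarantee k in one of n categories, need (k-1)×n + 1.
k = 8, n = 8
Minimum = (8-1) × 8 + 1 = 7 × 8 + 1

57


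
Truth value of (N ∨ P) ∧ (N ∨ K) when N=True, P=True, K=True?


N = True, P = True, K = True
Expression: (N ∨ P) ∧ (N ∨ K)
Step 1: N ∨ P = True OR True = True
Step 2: N ∨ K = True OR True = True
Step 3: (True) ∧ (True) = True AND True = True

True


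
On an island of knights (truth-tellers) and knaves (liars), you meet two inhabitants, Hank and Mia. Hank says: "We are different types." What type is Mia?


Hank says: "We are different types."
Case 1: Hank is a Knight (truth-teller)
  Statement is true → they ARE different → Mia is a Knave
Case 2: Hank is a Knave (liar)
  Statement is false → they are NOT different → Mia is a Knave
In both cases, Mia is a Knave.

Knave


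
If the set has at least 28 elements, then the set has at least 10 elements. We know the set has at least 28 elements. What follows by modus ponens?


Modus ponens: P → Q, P ⊢ Q
P: the set has at least 28 elements
Q: the set has at least 10 elements
We have P → Q and P is true.
By modus ponens, Q must be true.

The set has at least 10 elements


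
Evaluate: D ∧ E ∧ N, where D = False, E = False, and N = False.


D = False, E = False, N = False
Step 1: D ∧ E = False AND False = False
Step 2: (False) ∧ N = (False) AND False = False
AND is true only when ALL operands are true.

False


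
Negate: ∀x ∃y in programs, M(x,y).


Original: ∀x ∃y M(x,y)
Rule: ¬∀→∃, ¬∃→∀, negate predicate.
Negation: ∃x ∀y ¬M(x,y)

∃x ∀y ¬M(x,y)


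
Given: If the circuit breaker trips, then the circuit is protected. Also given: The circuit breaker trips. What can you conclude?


Modus ponens: P → Q, P ⊢ Q
P: the circuit breaker trips
Q: the circuit is protected
We have P → Q and P is true.
By modus ponens, Q must be true.

The circuit is protected


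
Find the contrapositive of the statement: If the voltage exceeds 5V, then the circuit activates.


Original: If the voltage exceeds 5V, then the circuit activates
Contrapositive: If ¬Q, then ¬P
Negate Q: not (the circuit activates)
Negate P: not (the voltage exceeds 5V)

If not (the circuit activates), then not (the voltage exceeds 5V).


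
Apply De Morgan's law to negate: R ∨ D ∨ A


De Morgan's law: ¬(P ∨ Q ∨ R) ≡ ¬P ∧ ¬Q ∧ ¬R
¬(R ∨ D ∨ A) = ¬R ∧ ¬D ∧ ¬A

¬R ∧ ¬D ∧ ¬A


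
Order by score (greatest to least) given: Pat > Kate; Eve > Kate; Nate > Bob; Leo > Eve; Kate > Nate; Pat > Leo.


Constraints: Pat > Kate; Eve > Kate; Nate > Bob; Leo > Eve; Kate > Nate; Pat > Leo
Method: at each step, the next-highest is the one remaining person who never appears on the smaller side of a constraint between remaining people.
  Step 1: remaining {Leo, Kate, Bob, Nate, Eve, Pat}; on the smaller side: {Leo, Kate, Bob, Nate, Eve} → Pat is next (Pat > Kate; Pat > Leo).
  Step 2: remaining {Leo, Kate, Bob, Nate, Eve}; on the smaller side: {Kate, Bob, Nate, Eve} → Leo is next (Leo > Eve).
  Step 3: remaining {Kate, Bob, Nate, Eve}; on the smaller side: {Kate, Bob, Nate} → Eve is next (Eve > Kate).
  Step 4: remaining {Kate, Bob, Nate}; on the smaller side: {Bob, Nate} → Kate is next (Kate > Nate).
  Step 5: remaining {Bob, Nate}; on the smaller side: {Bob} → Nate is next (Nate > Bob).
  Step 6: only Bob remains → lowest.
Final ranking (highest to lowest):

Pat > Leo > Eve > Kate > Nate > Bob


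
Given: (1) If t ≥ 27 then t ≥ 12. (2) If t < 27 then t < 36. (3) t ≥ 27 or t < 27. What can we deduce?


Constructive dilemma: (P → Q) ∧ (R → S), P ∨ R ⊢ Q ∨ S
Premise 1: t ≥ 27 → t ≥ 12
Premise 2: t < 27 → t < 36
Premise 3: t ≥ 27 ∨ t < 27
Case 1: Assuming t ≥ 27, then by Premise 1, t ≥ 12.
Case 2: Assuming t < 27, then by Premise 2, t < 36.
Since one of t ≥ 27 or t < 27 must hold, we get t ≥ 12 or t < 36.

t ≥ 12 or t < 36.


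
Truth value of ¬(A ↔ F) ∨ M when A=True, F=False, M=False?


A = True, F = False, M = False
Expression: ¬(A ↔ F) ∨ M
Step 1: A ↔ F = (True iff False) = False
Step 2: ¬(A ↔ F) = NOT False = True
Step 3: (True) ∨ M = True OR False = True

True


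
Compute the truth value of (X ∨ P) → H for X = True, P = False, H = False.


X = True, P = False, H = False
Step 1: X ∨ P = True OR False = True
Step 2: (True) → H: false only when antecedent=True and H=False.
Result: False

False


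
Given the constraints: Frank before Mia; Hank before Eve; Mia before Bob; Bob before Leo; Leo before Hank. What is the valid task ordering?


Constraints: Frank before Mia; Hank before Eve; Mia before Bob; Bob before Leo; Leo before Hank
Method: repeatedly schedule the remaining task that has no remaining task required before it.
  Step 1: remaining {Leo, Hank, Frank, Bob, Mia, Eve}; every task except Frank still has a predecessor pending → schedule Frank.
  Step 2: remaining {Leo, Hank, Bob, Mia, Eve}; every task except Mia still has a predecessor pending → schedule Mia.
  Step 3: remaining {Leo, Hank, Bob, Eve}; every task except Bob still has a predecessor pending → schedule Bob.
  Step 4: remaining {Leo, Hank, Eve}; every task except Leo still has a predecessor pending → schedule Leo.
  Step 5: remaining {Hank, Eve}; every task except Hank still has a predecessor pending → schedule Hank.
  Step 6: only Eve remains → schedule Eve.
Resulting order:

Frank → Mia → Bob → Leo → Hank → Eve


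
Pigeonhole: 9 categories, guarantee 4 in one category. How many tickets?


Pigeonhole: to guarantee k in one of n categories, need (k-1)×n + 1.
k = 4, n = 9
Minimum = (4-1) × 9 + 1 = 3 × 9 + 1

28


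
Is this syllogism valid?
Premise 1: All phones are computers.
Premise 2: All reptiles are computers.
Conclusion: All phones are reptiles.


Premise 1: All phones are computers.
Premise 2: All reptiles are computers.
Conclusion: All phones are reptiles.
Fallacy: undistributed middle. computers is predicate in both.
Counterexample: phones and reptiles could be disjoint subsets of computers.

Invalid


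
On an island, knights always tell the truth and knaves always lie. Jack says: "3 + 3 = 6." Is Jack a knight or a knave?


Statement: "3 + 3 = 6."
Actual: 3 + 3 = 6
Claimed: 6
Statement is TRUE → Jack tells the truth → Knight

Knight


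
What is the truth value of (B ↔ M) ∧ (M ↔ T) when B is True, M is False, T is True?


B = True, M = False, T = True
Step 1: B ↔ M is true when B and M have the same value. Result: False
Step 2: M ↔ T is true when M and T have the same value. Result: False
Step 3: False ∧ False = False

False


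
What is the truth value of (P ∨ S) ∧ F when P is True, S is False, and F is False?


P = True, S = False, F = False
Step 1: P ∨ S = True OR False = True
Step 2: True ∧ F = True AND False = False
OR is true when at least one operand is true; AND requires both.

False


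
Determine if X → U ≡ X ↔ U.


Expression 1: X → U
Expression 2: X ↔ U
Truth table (X U | Expr1 Expr2):
  T T |   T     T
  T F |   F     F
  F T |   T     F   ← differ
  F F |   T     T
Counterexample: X=F, U=T gives Expr1 = T but Expr2 = F, so the expressions are NOT logically equivalent.

No


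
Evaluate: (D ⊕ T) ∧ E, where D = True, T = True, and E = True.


D = True, T = True, E = True
Step 1: D ⊕ T = True XOR True = False
Step 2: False ∧ E = False AND True = False
XOR true when exactly one of D,T is true; then AND with E.

False


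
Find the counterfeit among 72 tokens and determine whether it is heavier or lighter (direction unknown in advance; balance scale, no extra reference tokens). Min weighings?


Let n = 72. 144 possibilities (n tokens × lighter/heavier); each weighing has 3 outcomes.
Bound for k weighings: say the first weighing puts j tokens on each pan. If it tips, the 2j weighed tokens remain suspects (each with a known direction) and k-1 weighings give 3^(k-1) outcomes; 3^(k-1) is odd, so 2j ≤ 3^(k-1) - 1. If it balances, the n - 2j unweighed tokens remain with direction unknown: 2(n - 2j) ≤ 3^(k-1) - 1 by the same parity argument. Adding, n ≤ (3^(k-1) - 1) + (3^(k-1) - 1)/2 = (3^k - 3)/2, and the classical three-group strategy achieves this (3 tokens in 2 weighings, 12 in 3, 39 in 4, 120 in 5).
So we need the smallest k with (3^k - 3)/2 ≥ 72.
k = 4: (3^4 - 3)/2 = 39 < 72 ✗
k = 5: (3^5 - 3)/2 = 120 ≥ 72 ✓

5


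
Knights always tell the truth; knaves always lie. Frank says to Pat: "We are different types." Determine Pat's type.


Frank says: "We are different types."
Case 1: Frank is a Knight (truth-teller)
  Statement is true → they ARE different → Pat is a Knave
Case 2: Frank is a Knave (liar)
  Statement is false → they are NOT different → Pat is a Knave
In both cases, Pat is a Knave.

Knave


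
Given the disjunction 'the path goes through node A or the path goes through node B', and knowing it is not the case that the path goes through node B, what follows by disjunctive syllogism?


Disjunctive syllogism: P ∨ Q, ¬P ⊢ Q
Disjunction: the path goes through node A ∨ the path goes through node B
We know it is not the case that the path goes through node B.
By disjunctive syllogism, the other disjunct must be true.

The path goes through node A


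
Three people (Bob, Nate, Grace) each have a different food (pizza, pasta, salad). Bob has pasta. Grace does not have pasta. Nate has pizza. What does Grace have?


From clues:
  Bob → pasta
  Nate → pizza
By elimination, Grace gets the remaining.

salad


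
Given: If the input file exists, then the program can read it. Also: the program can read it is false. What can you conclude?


Modus tollens: P → Q, ¬Q ⊢ ¬P
P: the input file exists
Q: the program can read it
We have P → Q and Q is false.
By modus tollens, P must be false.

It is not the case that the input file exists


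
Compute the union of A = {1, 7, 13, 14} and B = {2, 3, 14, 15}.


A = {1, 7, 13, 14}
B = {2, 3, 14, 15}
Operation: union
All elements combined: 1, 2, 3, 7, 13, 14, 15

{1, 2, 3, 7, 13, 14, 15}


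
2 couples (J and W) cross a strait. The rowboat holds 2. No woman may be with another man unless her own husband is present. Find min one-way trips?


Label couples J and W.
1. WJ+WW → (far: WJ,WW; near: HJ,HW)
2. WJ ←   (far: WW; near: HJ,HW,WJ)
3. HJ+HW → (far: HJ,HW,WW; near: WJ)
4. HJ ←   (far: HW,WW; near: HJ,WJ)  — HJ returns, since WJ is alone on near bank
5. HJ+WJ → (far: all four; near: empty)
Every state respects the constraint.
Minimum trips = 5

5


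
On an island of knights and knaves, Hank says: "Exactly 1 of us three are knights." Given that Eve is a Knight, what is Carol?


Hank claims exactly 1 knights among Hank, Eve, Carol.
Given: Eve is a Knight.

Case 1: Hank is a Knight (tells truth)
  Then exactly 1 of the three are knights.
  Counting Hank, Eve: 2 knight(s) so far. Need -1 more → impossible.
Case 2: Hank is a Knave (lies)
  Then the count is NOT 1.
  If Carol = Knave, count = 1 = 1 → claim would be true, contradicts lie.
  If Carol = Knight, count = 2 ≠ 1 → lie confirmed ✓

Carol is a Knight.

Knight


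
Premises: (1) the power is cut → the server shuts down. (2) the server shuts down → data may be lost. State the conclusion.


Hypothetical syllogism: P → Q, Q → R ⊢ P → R
Premise 1: the power is cut → the server shuts down
Premise 2: the server shuts down → data may be lost
Chain the implications: the middle term (the server shuts down) links the two.
Conclusion: If the power is cut, then data may be lost.

If the power is cut, then data may be lost.


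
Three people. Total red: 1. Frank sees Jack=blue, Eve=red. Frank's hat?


Total red = 1, seen red = 1
Own red = 1 - 1 = 0
Frank's hat is blue.

blue


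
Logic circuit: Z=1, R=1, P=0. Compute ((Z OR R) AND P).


Z OR R = 1|1 = 1
1 AND 0 = 0

0


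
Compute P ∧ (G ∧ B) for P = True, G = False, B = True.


P = True, G = False, B = True
Step 1: G ∧ B = False AND True = False
Step 2: P ∧ False = True AND False = False
AND is true only when ALL operands are true.

False


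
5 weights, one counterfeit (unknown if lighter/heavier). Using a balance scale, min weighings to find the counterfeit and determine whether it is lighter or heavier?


Let n = 5. 10 possibilities (n weights × lighter/heavier); each weighing has 3 outcomes.
Bound for k weighings: say the first weighing puts j weights on each pan. If it tips, the 2j weighed weights remain suspects (each with a known direction) and k-1 weighings give 3^(k-1) outcomes; 3^(k-1) is odd, so 2j ≤ 3^(k-1) - 1. If it balances, the n - 2j unweighed weights remain with direction unknown: 2(n - 2j) ≤ 3^(k-1) - 1 by the same parity argument. Adding, n ≤ (3^(k-1) - 1) + (3^(k-1) - 1)/2 = (3^k - 3)/2, and the classical three-group strategy achieves this (3 weights in 2 weighings, 12 in 3, 39 in 4, 120 in 5).
So we need the smallest k with (3^k - 3)/2 ≥ 5.
k = 2: (3^2 - 3)/2 = 3 < 5 ✗
k = 3: (3^3 - 3)/2 = 12 ≥ 5 ✓

3


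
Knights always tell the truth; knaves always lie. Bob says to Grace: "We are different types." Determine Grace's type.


Bob says: "We are different types."
Case 1: Bob is a Knight (truth-teller)
  Statement is true → they ARE different → Grace is a Knave
Case 2: Bob is a Knave (liar)
  Statement is false → they are NOT different → Grace is a Knave
In both cases, Grace is a Knave.

Knave


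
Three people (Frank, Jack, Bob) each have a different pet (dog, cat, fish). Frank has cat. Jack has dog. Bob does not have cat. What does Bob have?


From clues:
  Frank → cat
  Jack → dog
By elimination, Bob gets the remaining.

fish


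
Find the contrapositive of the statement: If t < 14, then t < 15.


Original: If t < 14, then t < 15
Contrapositive: If ¬Q, then ¬P
Negate Q: not (t < 15)
Negate P: not (t < 14)

If not (t < 15), then not (t < 14).


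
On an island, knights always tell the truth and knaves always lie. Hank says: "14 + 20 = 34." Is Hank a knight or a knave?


Statement: "14 + 20 = 34."
Actual: 14 + 20 = 34
Claimed: 34
Statement is TRUE → Hank tells the truth → Knight

Knight


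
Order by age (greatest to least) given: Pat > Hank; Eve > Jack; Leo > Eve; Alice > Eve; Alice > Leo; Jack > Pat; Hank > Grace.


Constraints: Pat > Hank; Eve > Jack; Leo > Eve; Alice > Eve; Alice > Leo; Jack > Pat; Hank > Grace
Method: at each step, the next-highest is the one remaining person who never appears on the smaller side of a constraint between remaining people.
  Step 1: remaining {Eve, Grace, Alice, Leo, Hank, Pat, Jack}; on the smaller side: {Eve, Grace, Leo, Hank, Pat, Jack} → Alice is next (Alice > Eve; Alice > Leo).
  Step 2: remaining {Eve, Grace, Leo, Hank, Pat, Jack}; on the smaller side: {Eve, Grace, Hank, Pat, Jack} → Leo is next (Leo > Eve).
  Step 3: remaining {Eve, Grace, Hank, Pat, Jack}; on the smaller side: {Grace, Hank, Pat, Jack} → Eve is next (Eve > Jack).
  Step 4: remaining {Grace, Hank, Pat, Jack}; on the smaller side: {Grace, Hank, Pat} → Jack is next (Jack > Pat).
  Step 5: remaining {Grace, Hank, Pat}; on the smaller side: {Grace, Hank} → Pat is next (Pat > Hank).
  Step 6: remaining {Grace, Hank}; on the smaller side: {Grace} → Hank is next (Hank > Grace).
  Step 7: only Grace remains → lowest.
Final ranking (highest to lowest):

Alice > Leo > Eve > Jack > Pat > Hank > Grace


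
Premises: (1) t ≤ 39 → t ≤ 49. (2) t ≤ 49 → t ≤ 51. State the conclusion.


Hypothetical syllogism: P → Q, Q → R ⊢ P → R
Premise 1: t ≤ 39 → t ≤ 49
Premise 2: t ≤ 49 → t ≤ 51
Chain the implications: the middle term (t ≤ 49) links the two.
Conclusion: If t ≤ 39, then t ≤ 51.

If t ≤ 39, then t ≤ 51.
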